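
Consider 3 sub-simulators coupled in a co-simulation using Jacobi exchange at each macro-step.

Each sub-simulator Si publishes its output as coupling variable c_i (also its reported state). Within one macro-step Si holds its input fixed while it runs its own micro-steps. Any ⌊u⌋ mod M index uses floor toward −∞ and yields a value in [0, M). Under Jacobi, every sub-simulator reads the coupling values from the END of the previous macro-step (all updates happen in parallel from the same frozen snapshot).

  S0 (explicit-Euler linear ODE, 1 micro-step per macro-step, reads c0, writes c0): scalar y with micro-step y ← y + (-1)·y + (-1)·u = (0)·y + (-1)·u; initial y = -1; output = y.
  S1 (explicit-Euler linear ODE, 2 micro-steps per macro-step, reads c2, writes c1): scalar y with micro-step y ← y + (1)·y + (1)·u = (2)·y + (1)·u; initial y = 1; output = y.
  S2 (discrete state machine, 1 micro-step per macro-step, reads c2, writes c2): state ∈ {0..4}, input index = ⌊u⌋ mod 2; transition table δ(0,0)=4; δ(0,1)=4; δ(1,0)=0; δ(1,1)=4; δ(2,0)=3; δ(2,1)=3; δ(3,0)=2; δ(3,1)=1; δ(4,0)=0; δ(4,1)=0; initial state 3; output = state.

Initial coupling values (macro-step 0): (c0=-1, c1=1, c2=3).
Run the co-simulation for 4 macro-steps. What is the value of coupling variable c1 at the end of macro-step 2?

macro 1: S0 reads c0=-1 → after 1×micro: 1; S1 reads c2=3 → after 2×micro: 13; S2 reads c2=3 → after 1×micro: 1 ⇒ (c0=1, c1=13, c2=1)
macro 2: S0 reads c0=1 → after 1×micro: -1; S1 reads c2=1 → after 2×micro: 55; S2 reads c2=1 → after 1×micro: 4 ⇒ (c0=-1, c1=55, c2=4)
macro 3: S0 reads c0=-1 → after 1×micro: 1; S1 reads c2=4 → after 2×micro: 232; S2 reads c2=4 → after 1×micro: 0 ⇒ (c0=1, c1=232, c2=0)
macro 4: S0 reads c0=1 → after 1×micro: -1; S1 reads c2=0 → after 2×micro: 928; S2 reads c2=0 → after 1×micro: 4 ⇒ (c0=-1, c1=928, c2=4)

c1 at macro-step 2 = 55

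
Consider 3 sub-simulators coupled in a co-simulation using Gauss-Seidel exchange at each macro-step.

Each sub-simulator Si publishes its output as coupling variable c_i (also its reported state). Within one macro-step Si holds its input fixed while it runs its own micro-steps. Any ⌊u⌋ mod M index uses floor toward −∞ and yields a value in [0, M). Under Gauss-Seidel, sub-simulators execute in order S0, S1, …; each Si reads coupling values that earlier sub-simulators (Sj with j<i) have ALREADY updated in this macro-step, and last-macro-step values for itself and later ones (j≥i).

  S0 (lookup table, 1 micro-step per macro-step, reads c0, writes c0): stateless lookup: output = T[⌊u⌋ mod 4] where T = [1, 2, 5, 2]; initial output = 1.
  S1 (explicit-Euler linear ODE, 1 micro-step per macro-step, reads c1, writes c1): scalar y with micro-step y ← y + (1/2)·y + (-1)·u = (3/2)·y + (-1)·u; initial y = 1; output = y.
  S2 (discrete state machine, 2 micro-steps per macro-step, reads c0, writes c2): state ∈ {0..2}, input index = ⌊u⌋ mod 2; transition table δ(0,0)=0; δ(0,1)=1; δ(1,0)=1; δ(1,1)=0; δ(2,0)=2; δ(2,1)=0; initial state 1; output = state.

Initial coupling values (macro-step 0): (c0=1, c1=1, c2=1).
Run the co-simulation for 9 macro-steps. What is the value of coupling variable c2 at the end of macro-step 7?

macro 1: S0 reads c0=1 → after 1×micro: 2; S1 reads c1=1 → after 1×micro: 1/2; S2 reads c0=2 → after 2×micro: 1 ⇒ (c0=2, c1=1/2, c2=1)
macro 2: S0 reads c0=2 → after 1×micro: 5; S1 reads c1=1/2 → after 1×micro: 1/4; S2 reads c0=5 → after 2×micro: 1 ⇒ (c0=5, c1=1/4, c2=1)
macro 3: S0 reads c0=5 → after 1×micro: 2; S1 reads c1=1/4 → after 1×micro: 1/8; S2 reads c0=2 → after 2×micro: 1 ⇒ (c0=2, c1=1/8, c2=1)
macro 4: S0 reads c0=2 → after 1×micro: 5; S1 reads c1=1/8 → after 1×micro: 1/16; S2 reads c0=5 → after 2×micro: 1 ⇒ (c0=5, c1=1/16, c2=1)
macro 5: S0 reads c0=5 → after 1×micro: 2; S1 reads c1=1/16 → after 1×micro: 1/32; S2 reads c0=2 → after 2×micro: 1 ⇒ (c0=2, c1=1/32, c2=1)
macro 6: S0 reads c0=2 → after 1×micro: 5; S1 reads c1=1/32 → after 1×micro: 1/64; S2 reads c0=5 → after 2×micro: 1 ⇒ (c0=5, c1=1/64, c2=1)
macro 7: S0 reads c0=5 → after 1×micro: 2; S1 reads c1=1/64 → after 1×micro: 1/128; S2 reads c0=2 → after 2×micro: 1 ⇒ (c0=2, c1=1/128, c2=1)
macro 8: S0 reads c0=2 → after 1×micro: 5; S1 reads c1=1/128 → after 1×micro: 1/256; S2 reads c0=5 → after 2×micro: 1 ⇒ (c0=5, c1=1/256, c2=1)
macro 9: S0 reads c0=5 → after 1×micro: 2; S1 reads c1=1/256 → after 1×micro: 1/512; S2 reads c0=2 → after 2×micro: 1 ⇒ (c0=2, c1=1/512, c2=1)

c2 at macro-step 7 = 1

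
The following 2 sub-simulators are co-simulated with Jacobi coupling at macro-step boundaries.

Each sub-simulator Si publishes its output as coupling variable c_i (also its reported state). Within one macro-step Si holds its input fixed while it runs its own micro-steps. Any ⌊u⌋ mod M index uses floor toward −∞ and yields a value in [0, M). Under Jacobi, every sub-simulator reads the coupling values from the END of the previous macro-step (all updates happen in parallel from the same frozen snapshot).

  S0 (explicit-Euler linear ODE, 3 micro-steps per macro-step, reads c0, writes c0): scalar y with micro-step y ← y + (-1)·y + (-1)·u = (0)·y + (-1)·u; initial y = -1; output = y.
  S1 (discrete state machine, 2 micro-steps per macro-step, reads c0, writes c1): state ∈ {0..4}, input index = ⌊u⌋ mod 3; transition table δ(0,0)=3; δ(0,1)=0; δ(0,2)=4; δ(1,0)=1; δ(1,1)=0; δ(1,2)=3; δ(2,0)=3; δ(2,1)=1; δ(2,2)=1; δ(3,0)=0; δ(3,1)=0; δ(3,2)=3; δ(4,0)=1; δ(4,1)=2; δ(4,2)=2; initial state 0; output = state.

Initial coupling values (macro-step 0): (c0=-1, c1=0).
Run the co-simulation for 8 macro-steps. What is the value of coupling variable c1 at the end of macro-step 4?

c1 at macro-step 4 = 0

macro 1: S0 reads c0=-1 → after 3×micro: 1; S1 reads c0=-1 → after 2×micro: 2 ⇒ (c0=1, c1=2)
macro 2: S0 reads c0=1 → after 3×micro: -1; S1 reads c0=1 → after 2×micro: 0 ⇒ (c0=-1, c1=0)
macro 3: S0 reads c0=-1 → after 3×micro: 1; S1 reads c0=-1 → after 2×micro: 2 ⇒ (c0=1, c1=2)
macro 4: S0 reads c0=1 → after 3×micro: -1; S1 reads c0=1 → after 2×micro: 0 ⇒ (c0=-1, c1=0)
macro 5: S0 reads c0=-1 → after 3×micro: 1; S1 reads c0=-1 → after 2×micro: 2 ⇒ (c0=1, c1=2)
macro 6: S0 reads c0=1 → after 3×micro: -1; S1 reads c0=1 → after 2×micro: 0 ⇒ (c0=-1, c1=0)
macro 7: S0 reads c0=-1 → after 3×micro: 1; S1 reads c0=-1 → after 2×micro: 2 ⇒ (c0=1, c1=2)
macro 8: S0 reads c0=1 → after 3×micro: -1; S1 reads c0=1 → after 2×micro: 0 ⇒ (c0=-1, c1=0)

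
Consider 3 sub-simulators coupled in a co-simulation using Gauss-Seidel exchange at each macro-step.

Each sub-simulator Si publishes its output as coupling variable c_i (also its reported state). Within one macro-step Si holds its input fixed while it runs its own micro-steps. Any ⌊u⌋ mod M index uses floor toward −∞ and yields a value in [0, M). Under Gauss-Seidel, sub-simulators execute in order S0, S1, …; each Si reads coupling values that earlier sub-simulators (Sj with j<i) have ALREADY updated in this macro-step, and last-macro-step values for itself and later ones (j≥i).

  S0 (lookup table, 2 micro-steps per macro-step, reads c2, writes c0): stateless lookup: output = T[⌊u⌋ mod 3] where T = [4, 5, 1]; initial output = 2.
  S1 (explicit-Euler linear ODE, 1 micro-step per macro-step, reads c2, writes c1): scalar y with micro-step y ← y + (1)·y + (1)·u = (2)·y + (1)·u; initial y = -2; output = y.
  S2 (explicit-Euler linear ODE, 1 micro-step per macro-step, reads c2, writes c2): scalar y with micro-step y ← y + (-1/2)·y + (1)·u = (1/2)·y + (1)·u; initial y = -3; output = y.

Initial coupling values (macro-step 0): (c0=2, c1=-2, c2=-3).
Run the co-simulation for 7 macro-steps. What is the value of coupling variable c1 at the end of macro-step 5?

c1 at macro-step 5 = -3367/16

macro 1: S0 reads c2=-3 → after 2×micro: 4; S1 reads c2=-3 → after 1×micro: -7; S2 reads c2=-3 → after 1×micro: -9/2 ⇒ (c0=4, c1=-7, c2=-9/2)
macro 2: S0 reads c2=-9/2 → after 2×micro: 5; S1 reads c2=-9/2 → after 1×micro: -37/2; S2 reads c2=-9/2 → after 1×micro: -27/4 ⇒ (c0=5, c1=-37/2, c2=-27/4)
macro 3: S0 reads c2=-27/4 → after 2×micro: 1; S1 reads c2=-27/4 → after 1×micro: -175/4; S2 reads c2=-27/4 → after 1×micro: -81/8 ⇒ (c0=1, c1=-175/4, c2=-81/8)
macro 4: S0 reads c2=-81/8 → after 2×micro: 5; S1 reads c2=-81/8 → after 1×micro: -781/8; S2 reads c2=-81/8 → after 1×micro: -243/16 ⇒ (c0=5, c1=-781/8, c2=-243/16)
macro 5: S0 reads c2=-243/16 → after 2×micro: 1; S1 reads c2=-243/16 → after 1×micro: -3367/16; S2 reads c2=-243/16 → after 1×micro: -729/32 ⇒ (c0=1, c1=-3367/16, c2=-729/32)
macro 6: S0 reads c2=-729/32 → after 2×micro: 5; S1 reads c2=-729/32 → after 1×micro: -14197/32; S2 reads c2=-729/32 → after 1×micro: -2187/64 ⇒ (c0=5, c1=-14197/32, c2=-2187/64)
macro 7: S0 reads c2=-2187/64 → after 2×micro: 5; S1 reads c2=-2187/64 → after 1×micro: -58975/64; S2 reads c2=-2187/64 → after 1×micro: -6561/128 ⇒ (c0=5, c1=-58975/64, c2=-6561/128)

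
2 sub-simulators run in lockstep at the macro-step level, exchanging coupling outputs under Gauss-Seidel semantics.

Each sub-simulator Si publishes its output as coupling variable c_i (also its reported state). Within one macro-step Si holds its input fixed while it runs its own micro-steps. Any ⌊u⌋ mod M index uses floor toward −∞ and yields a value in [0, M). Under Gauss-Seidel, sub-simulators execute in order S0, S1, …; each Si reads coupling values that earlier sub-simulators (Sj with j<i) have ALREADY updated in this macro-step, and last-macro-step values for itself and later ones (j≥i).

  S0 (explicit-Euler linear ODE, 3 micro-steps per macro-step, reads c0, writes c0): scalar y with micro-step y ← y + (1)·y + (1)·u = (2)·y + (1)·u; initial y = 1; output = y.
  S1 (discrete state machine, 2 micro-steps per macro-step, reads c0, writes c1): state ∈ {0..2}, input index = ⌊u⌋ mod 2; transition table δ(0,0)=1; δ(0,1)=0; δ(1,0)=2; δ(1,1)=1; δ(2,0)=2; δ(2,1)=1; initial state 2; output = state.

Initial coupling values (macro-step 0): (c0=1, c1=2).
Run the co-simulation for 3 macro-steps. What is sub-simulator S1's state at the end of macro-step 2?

macro 1: S0 reads c0=1 → after 3×micro: 15; S1 reads c0=15 → after 2×micro: 1 ⇒ (c0=15, c1=1)
macro 2: S0 reads c0=15 → after 3×micro: 225; S1 reads c0=225 → after 2×micro: 1 ⇒ (c0=225, c1=1)
macro 3: S0 reads c0=225 → after 3×micro: 3375; S1 reads c0=3375 → after 2×micro: 1 ⇒ (c0=3375, c1=1)

S1 state at macro-step 2 = 1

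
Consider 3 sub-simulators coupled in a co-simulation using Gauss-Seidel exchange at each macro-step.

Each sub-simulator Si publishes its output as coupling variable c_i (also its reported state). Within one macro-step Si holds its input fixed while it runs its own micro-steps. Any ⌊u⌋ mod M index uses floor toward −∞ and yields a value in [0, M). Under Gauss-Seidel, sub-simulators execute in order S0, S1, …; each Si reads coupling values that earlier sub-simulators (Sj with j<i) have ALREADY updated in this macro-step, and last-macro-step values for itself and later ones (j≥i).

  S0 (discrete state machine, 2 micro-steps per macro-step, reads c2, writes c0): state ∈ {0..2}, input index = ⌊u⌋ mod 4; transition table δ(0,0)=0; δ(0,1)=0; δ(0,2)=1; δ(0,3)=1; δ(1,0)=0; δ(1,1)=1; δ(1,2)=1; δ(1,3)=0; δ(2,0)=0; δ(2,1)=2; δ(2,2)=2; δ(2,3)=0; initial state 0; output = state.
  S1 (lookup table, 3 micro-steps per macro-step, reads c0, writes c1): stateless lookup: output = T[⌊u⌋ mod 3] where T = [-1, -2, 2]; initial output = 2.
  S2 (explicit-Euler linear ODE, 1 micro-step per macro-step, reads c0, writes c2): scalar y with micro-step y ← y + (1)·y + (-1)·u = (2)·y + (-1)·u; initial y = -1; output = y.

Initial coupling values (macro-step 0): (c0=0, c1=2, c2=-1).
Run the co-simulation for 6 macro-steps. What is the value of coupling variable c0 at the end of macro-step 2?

c0 at macro-step 2 = 1

macro 1: S0 reads c2=-1 → after 2×micro: 0; S1 reads c0=0 → after 3×micro: -1; S2 reads c0=0 → after 1×micro: -2 ⇒ (c0=0, c1=-1, c2=-2)
macro 2: S0 reads c2=-2 → after 2×micro: 1; S1 reads c0=1 → after 3×micro: -2; S2 reads c0=1 → after 1×micro: -5 ⇒ (c0=1, c1=-2, c2=-5)
macro 3: S0 reads c2=-5 → after 2×micro: 1; S1 reads c0=1 → after 3×micro: -2; S2 reads c0=1 → after 1×micro: -11 ⇒ (c0=1, c1=-2, c2=-11)
macro 4: S0 reads c2=-11 → after 2×micro: 1; S1 reads c0=1 → after 3×micro: -2; S2 reads c0=1 → after 1×micro: -23 ⇒ (c0=1, c1=-2, c2=-23)
macro 5: S0 reads c2=-23 → after 2×micro: 1; S1 reads c0=1 → after 3×micro: -2; S2 reads c0=1 → after 1×micro: -47 ⇒ (c0=1, c1=-2, c2=-47)
macro 6: S0 reads c2=-47 → after 2×micro: 1; S1 reads c0=1 → after 3×micro: -2; S2 reads c0=1 → after 1×micro: -95 ⇒ (c0=1, c1=-2, c2=-95)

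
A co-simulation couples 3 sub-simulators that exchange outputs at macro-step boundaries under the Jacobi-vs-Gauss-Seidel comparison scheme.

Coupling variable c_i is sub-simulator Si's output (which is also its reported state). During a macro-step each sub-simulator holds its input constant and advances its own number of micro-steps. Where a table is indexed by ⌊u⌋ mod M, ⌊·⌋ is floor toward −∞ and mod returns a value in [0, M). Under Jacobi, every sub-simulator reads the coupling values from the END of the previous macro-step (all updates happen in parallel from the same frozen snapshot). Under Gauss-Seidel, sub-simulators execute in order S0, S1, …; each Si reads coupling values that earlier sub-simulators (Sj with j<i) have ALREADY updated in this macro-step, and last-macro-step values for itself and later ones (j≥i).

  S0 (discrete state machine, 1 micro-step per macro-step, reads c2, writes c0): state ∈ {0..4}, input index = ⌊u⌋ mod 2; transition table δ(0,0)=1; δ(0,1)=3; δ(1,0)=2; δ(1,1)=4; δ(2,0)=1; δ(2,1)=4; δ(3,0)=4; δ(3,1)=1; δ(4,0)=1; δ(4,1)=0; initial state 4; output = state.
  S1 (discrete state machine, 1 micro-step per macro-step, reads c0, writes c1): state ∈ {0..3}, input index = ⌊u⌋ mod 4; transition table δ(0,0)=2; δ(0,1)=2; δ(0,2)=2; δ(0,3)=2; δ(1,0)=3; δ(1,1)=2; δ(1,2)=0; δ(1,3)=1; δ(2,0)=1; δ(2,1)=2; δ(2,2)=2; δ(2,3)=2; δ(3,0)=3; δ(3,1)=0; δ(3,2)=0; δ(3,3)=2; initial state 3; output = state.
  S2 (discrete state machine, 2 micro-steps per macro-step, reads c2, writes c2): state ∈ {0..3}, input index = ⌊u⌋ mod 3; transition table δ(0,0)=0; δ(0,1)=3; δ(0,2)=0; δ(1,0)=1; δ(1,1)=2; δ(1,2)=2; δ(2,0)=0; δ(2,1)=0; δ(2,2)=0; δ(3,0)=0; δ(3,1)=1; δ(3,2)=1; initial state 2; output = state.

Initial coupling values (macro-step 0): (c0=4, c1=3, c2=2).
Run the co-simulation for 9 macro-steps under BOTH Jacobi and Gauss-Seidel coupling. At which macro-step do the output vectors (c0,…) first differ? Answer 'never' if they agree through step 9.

first divergence at macro-step: 1

[Jacobi] macro 1: S0 reads c2=2 → after 1×micro: 1; S1 reads c0=4 → after 1×micro: 3; S2 reads c2=2 → after 2×micro: 0 ⇒ (c0=1, c1=3, c2=0)
[Jacobi] macro 2: S0 reads c2=0 → after 1×micro: 2; S1 reads c0=1 → after 1×micro: 0; S2 reads c2=0 → after 2×micro: 0 ⇒ (c0=2, c1=0, c2=0)
[Jacobi] macro 3: S0 reads c2=0 → after 1×micro: 1; S1 reads c0=2 → after 1×micro: 2; S2 reads c2=0 → after 2×micro: 0 ⇒ (c0=1, c1=2, c2=0)
[Jacobi] macro 4: S0 reads c2=0 → after 1×micro: 2; S1 reads c0=1 → after 1×micro: 2; S2 reads c2=0 → after 2×micro: 0 ⇒ (c0=2, c1=2, c2=0)
[Jacobi] macro 5: S0 reads c2=0 → after 1×micro: 1; S1 reads c0=2 → after 1×micro: 2; S2 reads c2=0 → after 2×micro: 0 ⇒ (c0=1, c1=2, c2=0)
[Jacobi] macro 6: S0 reads c2=0 → after 1×micro: 2; S1 reads c0=1 → after 1×micro: 2; S2 reads c2=0 → after 2×micro: 0 ⇒ (c0=2, c1=2, c2=0)
[Jacobi] macro 7: S0 reads c2=0 → after 1×micro: 1; S1 reads c0=2 → after 1×micro: 2; S2 reads c2=0 → after 2×micro: 0 ⇒ (c0=1, c1=2, c2=0)
[Jacobi] macro 8: S0 reads c2=0 → after 1×micro: 2; S1 reads c0=1 → after 1×micro: 2; S2 reads c2=0 → after 2×micro: 0 ⇒ (c0=2, c1=2, c2=0)
[Jacobi] macro 9: S0 reads c2=0 → after 1×micro: 1; S1 reads c0=2 → after 1×micro: 2; S2 reads c2=0 → after 2×micro: 0 ⇒ (c0=1, c1=2, c2=0)
[Gauss-Seidel] macro 1: S0 reads c2=2 → after 1×micro: 1; S1 reads c0=1 → after 1×micro: 0; S2 reads c2=2 → after 2×micro: 0 ⇒ (c0=1, c1=0, c2=0)
[Gauss-Seidel] macro 2: S0 reads c2=0 → after 1×micro: 2; S1 reads c0=2 → after 1×micro: 2; S2 reads c2=0 → after 2×micro: 0 ⇒ (c0=2, c1=2, c2=0)
[Gauss-Seidel] macro 3: S0 reads c2=0 → after 1×micro: 1; S1 reads c0=1 → after 1×micro: 2; S2 reads c2=0 → after 2×micro: 0 ⇒ (c0=1, c1=2, c2=0)
[Gauss-Seidel] macro 4: S0 reads c2=0 → after 1×micro: 2; S1 reads c0=2 → after 1×micro: 2; S2 reads c2=0 → after 2×micro: 0 ⇒ (c0=2, c1=2, c2=0)
[Gauss-Seidel] macro 5: S0 reads c2=0 → after 1×micro: 1; S1 reads c0=1 → after 1×micro: 2; S2 reads c2=0 → after 2×micro: 0 ⇒ (c0=1, c1=2, c2=0)
[Gauss-Seidel] macro 6: S0 reads c2=0 → after 1×micro: 2; S1 reads c0=2 → after 1×micro: 2; S2 reads c2=0 → after 2×micro: 0 ⇒ (c0=2, c1=2, c2=0)
[Gauss-Seidel] macro 7: S0 reads c2=0 → after 1×micro: 1; S1 reads c0=1 → after 1×micro: 2; S2 reads c2=0 → after 2×micro: 0 ⇒ (c0=1, c1=2, c2=0)
[Gauss-Seidel] macro 8: S0 reads c2=0 → after 1×micro: 2; S1 reads c0=2 → after 1×micro: 2; S2 reads c2=0 → after 2×micro: 0 ⇒ (c0=2, c1=2, c2=0)
[Gauss-Seidel] macro 9: S0 reads c2=0 → after 1×micro: 1; S1 reads c0=1 → after 1×micro: 2; S2 reads c2=0 → after 2×micro: 0 ⇒ (c0=1, c1=2, c2=0)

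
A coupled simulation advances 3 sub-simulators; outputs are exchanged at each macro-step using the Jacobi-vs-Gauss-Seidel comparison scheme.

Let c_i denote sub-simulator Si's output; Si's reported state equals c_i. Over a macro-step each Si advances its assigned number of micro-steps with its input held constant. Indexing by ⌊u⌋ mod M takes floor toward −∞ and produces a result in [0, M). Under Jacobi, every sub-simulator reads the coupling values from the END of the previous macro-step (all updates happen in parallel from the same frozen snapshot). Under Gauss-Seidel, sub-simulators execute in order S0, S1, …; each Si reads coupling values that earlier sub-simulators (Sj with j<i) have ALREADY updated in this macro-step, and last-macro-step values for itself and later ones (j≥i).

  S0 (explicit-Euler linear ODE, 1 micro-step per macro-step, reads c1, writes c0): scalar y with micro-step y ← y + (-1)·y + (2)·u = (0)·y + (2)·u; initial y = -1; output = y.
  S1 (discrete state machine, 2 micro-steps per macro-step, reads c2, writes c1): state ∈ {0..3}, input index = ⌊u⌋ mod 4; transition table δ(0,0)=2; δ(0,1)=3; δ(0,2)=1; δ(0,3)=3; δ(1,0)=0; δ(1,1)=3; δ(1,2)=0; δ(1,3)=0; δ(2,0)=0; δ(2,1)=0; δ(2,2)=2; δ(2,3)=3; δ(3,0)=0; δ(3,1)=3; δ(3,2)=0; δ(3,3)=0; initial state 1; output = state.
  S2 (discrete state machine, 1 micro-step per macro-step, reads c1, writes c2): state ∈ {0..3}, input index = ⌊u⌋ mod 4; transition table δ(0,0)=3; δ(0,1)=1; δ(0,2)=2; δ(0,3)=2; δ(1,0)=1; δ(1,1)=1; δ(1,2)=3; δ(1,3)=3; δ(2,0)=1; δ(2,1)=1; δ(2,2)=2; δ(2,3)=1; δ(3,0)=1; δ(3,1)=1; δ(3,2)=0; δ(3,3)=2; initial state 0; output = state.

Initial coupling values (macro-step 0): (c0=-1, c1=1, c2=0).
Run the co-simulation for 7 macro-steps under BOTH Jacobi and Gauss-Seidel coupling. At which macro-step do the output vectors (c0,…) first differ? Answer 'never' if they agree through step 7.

first divergence at macro-step: 1

[Jacobi] macro 1: S0 reads c1=1 → after 1×micro: 2; S1 reads c2=0 → after 2×micro: 2; S2 reads c1=1 → after 1×micro: 1 ⇒ (c0=2, c1=2, c2=1)
[Jacobi] macro 2: S0 reads c1=2 → after 1×micro: 4; S1 reads c2=1 → after 2×micro: 3; S2 reads c1=2 → after 1×micro: 3 ⇒ (c0=4, c1=3, c2=3)
[Jacobi] macro 3: S0 reads c1=3 → after 1×micro: 6; S1 reads c2=3 → after 2×micro: 3; S2 reads c1=3 → after 1×micro: 2 ⇒ (c0=6, c1=3, c2=2)
[Jacobi] macro 4: S0 reads c1=3 → after 1×micro: 6; S1 reads c2=2 → after 2×micro: 1; S2 reads c1=3 → after 1×micro: 1 ⇒ (c0=6, c1=1, c2=1)
[Jacobi] macro 5: S0 reads c1=1 → after 1×micro: 2; S1 reads c2=1 → after 2×micro: 3; S2 reads c1=1 → after 1×micro: 1 ⇒ (c0=2, c1=3, c2=1)
[Jacobi] macro 6: S0 reads c1=3 → after 1×micro: 6; S1 reads c2=1 → after 2×micro: 3; S2 reads c1=3 → after 1×micro: 3 ⇒ (c0=6, c1=3, c2=3)
[Jacobi] macro 7: S0 reads c1=3 → after 1×micro: 6; S1 reads c2=3 → after 2×micro: 3; S2 reads c1=3 → after 1×micro: 2 ⇒ (c0=6, c1=3, c2=2)
[Gauss-Seidel] macro 1: S0 reads c1=1 → after 1×micro: 2; S1 reads c2=0 → after 2×micro: 2; S2 reads c1=2 → after 1×micro: 2 ⇒ (c0=2, c1=2, c2=2)
[Gauss-Seidel] macro 2: S0 reads c1=2 → after 1×micro: 4; S1 reads c2=2 → after 2×micro: 2; S2 reads c1=2 → after 1×micro: 2 ⇒ (c0=4, c1=2, c2=2)
[Gauss-Seidel] macro 3: S0 reads c1=2 → after 1×micro: 4; S1 reads c2=2 → after 2×micro: 2; S2 reads c1=2 → after 1×micro: 2 ⇒ (c0=4, c1=2, c2=2)
[Gauss-Seidel] macro 4: S0 reads c1=2 → after 1×micro: 4; S1 reads c2=2 → after 2×micro: 2; S2 reads c1=2 → after 1×micro: 2 ⇒ (c0=4, c1=2, c2=2)
[Gauss-Seidel] macro 5: S0 reads c1=2 → after 1×micro: 4; S1 reads c2=2 → after 2×micro: 2; S2 reads c1=2 → after 1×micro: 2 ⇒ (c0=4, c1=2, c2=2)
[Gauss-Seidel] macro 6: S0 reads c1=2 → after 1×micro: 4; S1 reads c2=2 → after 2×micro: 2; S2 reads c1=2 → after 1×micro: 2 ⇒ (c0=4, c1=2, c2=2)
[Gauss-Seidel] macro 7: S0 reads c1=2 → after 1×micro: 4; S1 reads c2=2 → after 2×micro: 2; S2 reads c1=2 → after 1×micro: 2 ⇒ (c0=4, c1=2, c2=2)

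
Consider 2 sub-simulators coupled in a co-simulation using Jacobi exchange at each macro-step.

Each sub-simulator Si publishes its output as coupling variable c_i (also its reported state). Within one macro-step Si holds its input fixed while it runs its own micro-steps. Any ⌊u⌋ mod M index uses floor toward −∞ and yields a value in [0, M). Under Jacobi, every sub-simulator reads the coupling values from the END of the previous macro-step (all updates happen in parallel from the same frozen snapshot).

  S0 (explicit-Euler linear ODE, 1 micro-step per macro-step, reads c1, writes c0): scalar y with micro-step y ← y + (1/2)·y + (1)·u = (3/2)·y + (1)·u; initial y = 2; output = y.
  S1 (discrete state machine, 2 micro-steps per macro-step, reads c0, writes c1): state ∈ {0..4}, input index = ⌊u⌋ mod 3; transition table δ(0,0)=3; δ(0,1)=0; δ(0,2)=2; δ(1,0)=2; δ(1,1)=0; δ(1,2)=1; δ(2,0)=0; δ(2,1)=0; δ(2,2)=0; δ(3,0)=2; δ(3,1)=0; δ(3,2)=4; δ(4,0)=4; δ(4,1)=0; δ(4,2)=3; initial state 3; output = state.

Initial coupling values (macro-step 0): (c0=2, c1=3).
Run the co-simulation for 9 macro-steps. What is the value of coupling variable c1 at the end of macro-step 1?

macro 1: S0 reads c1=3 → after 1×micro: 6; S1 reads c0=2 → after 2×micro: 3 ⇒ (c0=6, c1=3)
macro 2: S0 reads c1=3 → after 1×micro: 12; S1 reads c0=6 → after 2×micro: 0 ⇒ (c0=12, c1=0)
macro 3: S0 reads c1=0 → after 1×micro: 18; S1 reads c0=12 → after 2×micro: 2 ⇒ (c0=18, c1=2)
macro 4: S0 reads c1=2 → after 1×micro: 29; S1 reads c0=18 → after 2×micro: 3 ⇒ (c0=29, c1=3)
macro 5: S0 reads c1=3 → after 1×micro: 93/2; S1 reads c0=29 → after 2×micro: 3 ⇒ (c0=93/2, c1=3)
macro 6: S0 reads c1=3 → after 1×micro: 291/4; S1 reads c0=93/2 → after 2×micro: 0 ⇒ (c0=291/4, c1=0)
macro 7: S0 reads c1=0 → after 1×micro: 873/8; S1 reads c0=291/4 → after 2×micro: 2 ⇒ (c0=873/8, c1=2)
macro 8: S0 reads c1=2 → after 1×micro: 2651/16; S1 reads c0=873/8 → after 2×micro: 0 ⇒ (c0=2651/16, c1=0)
macro 9: S0 reads c1=0 → after 1×micro: 7953/32; S1 reads c0=2651/16 → after 2×micro: 2 ⇒ (c0=7953/32, c1=2)

c1 at macro-step 1 = 3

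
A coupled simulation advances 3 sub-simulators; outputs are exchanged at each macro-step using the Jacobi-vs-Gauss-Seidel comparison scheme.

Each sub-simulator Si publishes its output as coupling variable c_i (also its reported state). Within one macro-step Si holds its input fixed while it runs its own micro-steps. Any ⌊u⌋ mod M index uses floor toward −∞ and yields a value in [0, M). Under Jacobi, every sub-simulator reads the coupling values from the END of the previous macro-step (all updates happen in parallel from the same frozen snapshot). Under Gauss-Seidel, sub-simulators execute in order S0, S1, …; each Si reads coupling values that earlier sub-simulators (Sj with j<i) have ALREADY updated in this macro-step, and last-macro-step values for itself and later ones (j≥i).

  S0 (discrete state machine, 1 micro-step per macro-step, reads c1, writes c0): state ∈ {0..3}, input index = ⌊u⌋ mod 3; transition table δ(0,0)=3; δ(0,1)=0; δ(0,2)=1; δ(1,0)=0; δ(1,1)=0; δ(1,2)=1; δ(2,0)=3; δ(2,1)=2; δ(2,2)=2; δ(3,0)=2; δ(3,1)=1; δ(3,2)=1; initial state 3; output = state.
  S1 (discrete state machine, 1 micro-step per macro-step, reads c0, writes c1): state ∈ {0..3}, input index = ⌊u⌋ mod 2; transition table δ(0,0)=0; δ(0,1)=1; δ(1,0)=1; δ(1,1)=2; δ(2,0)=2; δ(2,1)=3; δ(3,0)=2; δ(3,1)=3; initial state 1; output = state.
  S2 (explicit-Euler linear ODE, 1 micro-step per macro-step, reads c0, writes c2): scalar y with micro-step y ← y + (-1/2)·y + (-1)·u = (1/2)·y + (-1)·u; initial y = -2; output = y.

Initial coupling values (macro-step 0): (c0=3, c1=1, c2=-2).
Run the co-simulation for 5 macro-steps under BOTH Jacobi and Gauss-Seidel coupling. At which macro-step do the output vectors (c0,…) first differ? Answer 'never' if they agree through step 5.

[Jacobi] macro 1: S0 reads c1=1 → after 1×micro: 1; S1 reads c0=3 → after 1×micro: 2; S2 reads c0=3 → after 1×micro: -4 ⇒ (c0=1, c1=2, c2=-4)
[Jacobi] macro 2: S0 reads c1=2 → after 1×micro: 1; S1 reads c0=1 → after 1×micro: 3; S2 reads c0=1 → after 1×micro: -3 ⇒ (c0=1, c1=3, c2=-3)
[Jacobi] macro 3: S0 reads c1=3 → after 1×micro: 0; S1 reads c0=1 → after 1×micro: 3; S2 reads c0=1 → after 1×micro: -5/2 ⇒ (c0=0, c1=3, c2=-5/2)
[Jacobi] macro 4: S0 reads c1=3 → after 1×micro: 3; S1 reads c0=0 → after 1×micro: 2; S2 reads c0=0 → after 1×micro: -5/4 ⇒ (c0=3, c1=2, c2=-5/4)
[Jacobi] macro 5: S0 reads c1=2 → after 1×micro: 1; S1 reads c0=3 → after 1×micro: 3; S2 reads c0=3 → after 1×micro: -29/8 ⇒ (c0=1, c1=3, c2=-29/8)
[Gauss-Seidel] macro 1: S0 reads c1=1 → after 1×micro: 1; S1 reads c0=1 → after 1×micro: 2; S2 reads c0=1 → after 1×micro: -2 ⇒ (c0=1, c1=2, c2=-2)
[Gauss-Seidel] macro 2: S0 reads c1=2 → after 1×micro: 1; S1 reads c0=1 → after 1×micro: 3; S2 reads c0=1 → after 1×micro: -2 ⇒ (c0=1, c1=3, c2=-2)
[Gauss-Seidel] macro 3: S0 reads c1=3 → after 1×micro: 0; S1 reads c0=0 → after 1×micro: 2; S2 reads c0=0 → after 1×micro: -1 ⇒ (c0=0, c1=2, c2=-1)
[Gauss-Seidel] macro 4: S0 reads c1=2 → after 1×micro: 1; S1 reads c0=1 → after 1×micro: 3; S2 reads c0=1 → after 1×micro: -3/2 ⇒ (c0=1, c1=3, c2=-3/2)
[Gauss-Seidel] macro 5: S0 reads c1=3 → after 1×micro: 0; S1 reads c0=0 → after 1×micro: 2; S2 reads c0=0 → after 1×micro: -3/4 ⇒ (c0=0, c1=2, c2=-3/4)

first divergence at macro-step: 1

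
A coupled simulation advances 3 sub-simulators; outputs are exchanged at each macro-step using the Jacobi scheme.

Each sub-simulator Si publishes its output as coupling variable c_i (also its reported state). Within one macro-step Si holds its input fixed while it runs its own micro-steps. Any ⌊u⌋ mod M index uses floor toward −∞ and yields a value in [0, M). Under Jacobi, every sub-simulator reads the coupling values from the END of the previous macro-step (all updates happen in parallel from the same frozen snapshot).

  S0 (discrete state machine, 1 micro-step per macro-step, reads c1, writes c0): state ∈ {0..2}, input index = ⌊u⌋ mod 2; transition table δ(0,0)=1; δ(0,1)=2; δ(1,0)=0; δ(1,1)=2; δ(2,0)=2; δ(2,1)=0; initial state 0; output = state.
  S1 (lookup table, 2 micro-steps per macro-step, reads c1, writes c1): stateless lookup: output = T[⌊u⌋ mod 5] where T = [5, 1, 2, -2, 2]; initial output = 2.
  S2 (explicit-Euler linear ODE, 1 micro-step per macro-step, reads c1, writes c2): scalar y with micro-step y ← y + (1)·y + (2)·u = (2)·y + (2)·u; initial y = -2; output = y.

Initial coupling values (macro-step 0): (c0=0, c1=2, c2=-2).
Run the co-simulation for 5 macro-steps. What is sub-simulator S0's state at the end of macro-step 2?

S0 state at macro-step 2 = 0

macro 1: S0 reads c1=2 → after 1×micro: 1; S1 reads c1=2 → after 2×micro: 2; S2 reads c1=2 → after 1×micro: 0 ⇒ (c0=1, c1=2, c2=0)
macro 2: S0 reads c1=2 → after 1×micro: 0; S1 reads c1=2 → after 2×micro: 2; S2 reads c1=2 → after 1×micro: 4 ⇒ (c0=0, c1=2, c2=4)
macro 3: S0 reads c1=2 → after 1×micro: 1; S1 reads c1=2 → after 2×micro: 2; S2 reads c1=2 → after 1×micro: 12 ⇒ (c0=1, c1=2, c2=12)
macro 4: S0 reads c1=2 → after 1×micro: 0; S1 reads c1=2 → after 2×micro: 2; S2 reads c1=2 → after 1×micro: 28 ⇒ (c0=0, c1=2, c2=28)
macro 5: S0 reads c1=2 → after 1×micro: 1; S1 reads c1=2 → after 2×micro: 2; S2 reads c1=2 → after 1×micro: 60 ⇒ (c0=1, c1=2, c2=60)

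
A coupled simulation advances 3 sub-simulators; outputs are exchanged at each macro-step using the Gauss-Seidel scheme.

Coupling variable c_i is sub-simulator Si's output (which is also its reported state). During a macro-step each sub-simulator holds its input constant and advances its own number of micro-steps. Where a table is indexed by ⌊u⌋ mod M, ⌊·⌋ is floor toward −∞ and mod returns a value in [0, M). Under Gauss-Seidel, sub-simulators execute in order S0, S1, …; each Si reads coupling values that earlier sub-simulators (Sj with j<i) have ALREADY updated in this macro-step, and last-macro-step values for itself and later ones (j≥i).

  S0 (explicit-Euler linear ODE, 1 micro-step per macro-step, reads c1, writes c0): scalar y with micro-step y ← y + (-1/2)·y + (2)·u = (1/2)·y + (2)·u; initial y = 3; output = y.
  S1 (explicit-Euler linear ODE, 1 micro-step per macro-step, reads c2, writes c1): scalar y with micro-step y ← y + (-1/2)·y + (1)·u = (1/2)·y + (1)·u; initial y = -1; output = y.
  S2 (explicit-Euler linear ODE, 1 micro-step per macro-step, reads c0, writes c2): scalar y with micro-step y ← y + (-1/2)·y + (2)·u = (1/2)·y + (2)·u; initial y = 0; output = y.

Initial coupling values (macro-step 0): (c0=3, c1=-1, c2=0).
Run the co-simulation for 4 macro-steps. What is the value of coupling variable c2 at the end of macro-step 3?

c2 at macro-step 3 = -31/4

macro 1: S0 reads c1=-1 → after 1×micro: -1/2; S1 reads c2=0 → after 1×micro: -1/2; S2 reads c0=-1/2 → after 1×micro: -1 ⇒ (c0=-1/2, c1=-1/2, c2=-1)
macro 2: S0 reads c1=-1/2 → after 1×micro: -5/4; S1 reads c2=-1 → after 1×micro: -5/4; S2 reads c0=-5/4 → after 1×micro: -3 ⇒ (c0=-5/4, c1=-5/4, c2=-3)
macro 3: S0 reads c1=-5/4 → after 1×micro: -25/8; S1 reads c2=-3 → after 1×micro: -29/8; S2 reads c0=-25/8 → after 1×micro: -31/4 ⇒ (c0=-25/8, c1=-29/8, c2=-31/4)
macro 4: S0 reads c1=-29/8 → after 1×micro: -141/16; S1 reads c2=-31/4 → after 1×micro: -153/16; S2 reads c0=-141/16 → after 1×micro: -43/2 ⇒ (c0=-141/16, c1=-153/16, c2=-43/2)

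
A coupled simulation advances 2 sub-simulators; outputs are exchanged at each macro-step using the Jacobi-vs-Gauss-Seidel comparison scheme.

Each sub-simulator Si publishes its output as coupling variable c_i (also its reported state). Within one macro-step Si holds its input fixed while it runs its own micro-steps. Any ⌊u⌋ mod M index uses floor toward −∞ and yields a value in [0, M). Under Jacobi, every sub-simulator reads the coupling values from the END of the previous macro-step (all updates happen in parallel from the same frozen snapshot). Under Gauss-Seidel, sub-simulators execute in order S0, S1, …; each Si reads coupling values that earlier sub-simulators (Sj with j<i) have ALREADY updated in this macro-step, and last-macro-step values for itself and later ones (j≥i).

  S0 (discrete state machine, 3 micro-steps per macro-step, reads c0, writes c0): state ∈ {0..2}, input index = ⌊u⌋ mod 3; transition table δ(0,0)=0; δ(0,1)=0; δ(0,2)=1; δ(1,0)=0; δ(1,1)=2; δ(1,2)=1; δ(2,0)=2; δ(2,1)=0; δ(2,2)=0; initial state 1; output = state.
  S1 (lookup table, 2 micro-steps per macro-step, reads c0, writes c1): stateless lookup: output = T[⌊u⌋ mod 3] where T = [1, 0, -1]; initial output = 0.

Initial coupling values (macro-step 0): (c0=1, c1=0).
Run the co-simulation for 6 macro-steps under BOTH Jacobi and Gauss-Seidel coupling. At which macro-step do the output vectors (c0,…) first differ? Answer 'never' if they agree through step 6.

first divergence at macro-step: 1

[Jacobi] macro 1: S0 reads c0=1 → after 3×micro: 0; S1 reads c0=1 → after 2×micro: 0 ⇒ (c0=0, c1=0)
[Jacobi] macro 2: S0 reads c0=0 → after 3×micro: 0; S1 reads c0=0 → after 2×micro: 1 ⇒ (c0=0, c1=1)
[Jacobi] macro 3: S0 reads c0=0 → after 3×micro: 0; S1 reads c0=0 → after 2×micro: 1 ⇒ (c0=0, c1=1)
[Jacobi] macro 4: S0 reads c0=0 → after 3×micro: 0; S1 reads c0=0 → after 2×micro: 1 ⇒ (c0=0, c1=1)
[Jacobi] macro 5: S0 reads c0=0 → after 3×micro: 0; S1 reads c0=0 → after 2×micro: 1 ⇒ (c0=0, c1=1)
[Jacobi] macro 6: S0 reads c0=0 → after 3×micro: 0; S1 reads c0=0 → after 2×micro: 1 ⇒ (c0=0, c1=1)
[Gauss-Seidel] macro 1: S0 reads c0=1 → after 3×micro: 0; S1 reads c0=0 → after 2×micro: 1 ⇒ (c0=0, c1=1)
[Gauss-Seidel] macro 2: S0 reads c0=0 → after 3×micro: 0; S1 reads c0=0 → after 2×micro: 1 ⇒ (c0=0, c1=1)
[Gauss-Seidel] macro 3: S0 reads c0=0 → after 3×micro: 0; S1 reads c0=0 → after 2×micro: 1 ⇒ (c0=0, c1=1)
[Gauss-Seidel] macro 4: S0 reads c0=0 → after 3×micro: 0; S1 reads c0=0 → after 2×micro: 1 ⇒ (c0=0, c1=1)
[Gauss-Seidel] macro 5: S0 reads c0=0 → after 3×micro: 0; S1 reads c0=0 → after 2×micro: 1 ⇒ (c0=0, c1=1)
[Gauss-Seidel] macro 6: S0 reads c0=0 → after 3×micro: 0; S1 reads c0=0 → after 2×micro: 1 ⇒ (c0=0, c1=1)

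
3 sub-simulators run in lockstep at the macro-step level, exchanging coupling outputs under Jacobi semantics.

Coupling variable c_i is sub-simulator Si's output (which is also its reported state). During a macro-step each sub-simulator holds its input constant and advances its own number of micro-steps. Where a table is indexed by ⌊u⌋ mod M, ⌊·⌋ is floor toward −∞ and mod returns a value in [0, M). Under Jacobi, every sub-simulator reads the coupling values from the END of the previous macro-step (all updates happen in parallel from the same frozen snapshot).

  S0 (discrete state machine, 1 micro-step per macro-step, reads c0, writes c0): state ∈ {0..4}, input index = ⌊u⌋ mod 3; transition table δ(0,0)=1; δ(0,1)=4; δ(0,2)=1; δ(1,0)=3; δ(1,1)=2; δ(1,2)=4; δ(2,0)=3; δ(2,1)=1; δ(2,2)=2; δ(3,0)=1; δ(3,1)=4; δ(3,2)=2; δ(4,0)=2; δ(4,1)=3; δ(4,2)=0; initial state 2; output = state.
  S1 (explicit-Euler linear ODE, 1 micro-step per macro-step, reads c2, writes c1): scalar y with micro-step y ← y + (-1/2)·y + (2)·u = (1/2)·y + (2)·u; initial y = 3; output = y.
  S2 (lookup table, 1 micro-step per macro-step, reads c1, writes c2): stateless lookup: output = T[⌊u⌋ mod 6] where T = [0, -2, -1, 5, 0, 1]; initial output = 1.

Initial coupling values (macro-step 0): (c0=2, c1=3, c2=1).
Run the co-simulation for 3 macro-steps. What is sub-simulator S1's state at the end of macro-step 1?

macro 1: S0 reads c0=2 → after 1×micro: 2; S1 reads c2=1 → after 1×micro: 7/2; S2 reads c1=3 → after 1×micro: 5 ⇒ (c0=2, c1=7/2, c2=5)
macro 2: S0 reads c0=2 → after 1×micro: 2; S1 reads c2=5 → after 1×micro: 47/4; S2 reads c1=7/2 → after 1×micro: 5 ⇒ (c0=2, c1=47/4, c2=5)
macro 3: S0 reads c0=2 → after 1×micro: 2; S1 reads c2=5 → after 1×micro: 127/8; S2 reads c1=47/4 → after 1×micro: 1 ⇒ (c0=2, c1=127/8, c2=1)

S1 state at macro-step 1 = 7/2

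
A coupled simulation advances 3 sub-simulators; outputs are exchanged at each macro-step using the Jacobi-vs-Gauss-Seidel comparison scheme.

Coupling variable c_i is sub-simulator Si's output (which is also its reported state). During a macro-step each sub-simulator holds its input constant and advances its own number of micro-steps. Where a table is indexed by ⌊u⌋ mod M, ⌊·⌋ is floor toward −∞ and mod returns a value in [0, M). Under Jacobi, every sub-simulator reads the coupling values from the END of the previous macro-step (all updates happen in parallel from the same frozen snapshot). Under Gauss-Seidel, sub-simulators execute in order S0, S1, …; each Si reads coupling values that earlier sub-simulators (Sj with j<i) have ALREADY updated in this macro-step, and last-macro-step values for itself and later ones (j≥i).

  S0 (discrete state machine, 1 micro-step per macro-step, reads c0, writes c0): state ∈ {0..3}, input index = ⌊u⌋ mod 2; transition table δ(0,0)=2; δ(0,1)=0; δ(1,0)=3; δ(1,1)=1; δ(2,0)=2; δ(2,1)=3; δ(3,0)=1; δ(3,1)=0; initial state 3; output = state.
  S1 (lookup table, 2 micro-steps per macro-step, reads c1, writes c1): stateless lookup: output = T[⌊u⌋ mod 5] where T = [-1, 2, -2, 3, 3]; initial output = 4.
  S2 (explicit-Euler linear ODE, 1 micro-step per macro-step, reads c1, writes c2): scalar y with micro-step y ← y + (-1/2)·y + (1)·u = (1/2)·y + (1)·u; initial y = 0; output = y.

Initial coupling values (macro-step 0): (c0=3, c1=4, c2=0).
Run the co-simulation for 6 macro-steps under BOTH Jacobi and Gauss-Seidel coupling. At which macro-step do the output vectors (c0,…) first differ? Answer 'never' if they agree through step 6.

first divergence at macro-step: 1

[Jacobi] macro 1: S0 reads c0=3 → after 1×micro: 0; S1 reads c1=4 → after 2×micro: 3; S2 reads c1=4 → after 1×micro: 4 ⇒ (c0=0, c1=3, c2=4)
[Jacobi] macro 2: S0 reads c0=0 → after 1×micro: 2; S1 reads c1=3 → after 2×micro: 3; S2 reads c1=3 → after 1×micro: 5 ⇒ (c0=2, c1=3, c2=5)
[Jacobi] macro 3: S0 reads c0=2 → after 1×micro: 2; S1 reads c1=3 → after 2×micro: 3; S2 reads c1=3 → after 1×micro: 11/2 ⇒ (c0=2, c1=3, c2=11/2)
[Jacobi] macro 4: S0 reads c0=2 → after 1×micro: 2; S1 reads c1=3 → after 2×micro: 3; S2 reads c1=3 → after 1×micro: 23/4 ⇒ (c0=2, c1=3, c2=23/4)
[Jacobi] macro 5: S0 reads c0=2 → after 1×micro: 2; S1 reads c1=3 → after 2×micro: 3; S2 reads c1=3 → after 1×micro: 47/8 ⇒ (c0=2, c1=3, c2=47/8)
[Jacobi] macro 6: S0 reads c0=2 → after 1×micro: 2; S1 reads c1=3 → after 2×micro: 3; S2 reads c1=3 → after 1×micro: 95/16 ⇒ (c0=2, c1=3, c2=95/16)
[Gauss-Seidel] macro 1: S0 reads c0=3 → after 1×micro: 0; S1 reads c1=4 → after 2×micro: 3; S2 reads c1=3 → after 1×micro: 3 ⇒ (c0=0, c1=3, c2=3)
[Gauss-Seidel] macro 2: S0 reads c0=0 → after 1×micro: 2; S1 reads c1=3 → after 2×micro: 3; S2 reads c1=3 → after 1×micro: 9/2 ⇒ (c0=2, c1=3, c2=9/2)
[Gauss-Seidel] macro 3: S0 reads c0=2 → after 1×micro: 2; S1 reads c1=3 → after 2×micro: 3; S2 reads c1=3 → after 1×micro: 21/4 ⇒ (c0=2, c1=3, c2=21/4)
[Gauss-Seidel] macro 4: S0 reads c0=2 → after 1×micro: 2; S1 reads c1=3 → after 2×micro: 3; S2 reads c1=3 → after 1×micro: 45/8 ⇒ (c0=2, c1=3, c2=45/8)
[Gauss-Seidel] macro 5: S0 reads c0=2 → after 1×micro: 2; S1 reads c1=3 → after 2×micro: 3; S2 reads c1=3 → after 1×micro: 93/16 ⇒ (c0=2, c1=3, c2=93/16)
[Gauss-Seidel] macro 6: S0 reads c0=2 → after 1×micro: 2; S1 reads c1=3 → after 2×micro: 3; S2 reads c1=3 → after 1×micro: 189/32 ⇒ (c0=2, c1=3, c2=189/32)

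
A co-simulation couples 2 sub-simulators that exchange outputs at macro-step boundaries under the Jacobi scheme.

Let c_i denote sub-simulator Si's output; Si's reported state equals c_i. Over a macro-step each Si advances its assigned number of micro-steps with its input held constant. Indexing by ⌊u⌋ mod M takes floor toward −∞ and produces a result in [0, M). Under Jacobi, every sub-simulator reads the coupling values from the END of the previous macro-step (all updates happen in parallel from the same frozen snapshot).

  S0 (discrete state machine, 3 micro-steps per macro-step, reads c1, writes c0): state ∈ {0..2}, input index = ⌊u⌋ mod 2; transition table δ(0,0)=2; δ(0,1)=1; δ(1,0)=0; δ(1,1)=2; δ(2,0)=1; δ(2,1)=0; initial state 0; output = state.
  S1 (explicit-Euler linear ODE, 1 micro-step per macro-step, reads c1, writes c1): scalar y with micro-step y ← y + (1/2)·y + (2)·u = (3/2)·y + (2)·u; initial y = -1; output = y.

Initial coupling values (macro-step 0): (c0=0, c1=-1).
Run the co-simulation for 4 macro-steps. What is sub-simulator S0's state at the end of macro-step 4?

S0 state at macro-step 4 = 0

macro 1: S0 reads c1=-1 → after 3×micro: 0; S1 reads c1=-1 → after 1×micro: -7/2 ⇒ (c0=0, c1=-7/2)
macro 2: S0 reads c1=-7/2 → after 3×micro: 0; S1 reads c1=-7/2 → after 1×micro: -49/4 ⇒ (c0=0, c1=-49/4)
macro 3: S0 reads c1=-49/4 → after 3×micro: 0; S1 reads c1=-49/4 → after 1×micro: -343/8 ⇒ (c0=0, c1=-343/8)
macro 4: S0 reads c1=-343/8 → after 3×micro: 0; S1 reads c1=-343/8 → after 1×micro: -2401/16 ⇒ (c0=0, c1=-2401/16)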